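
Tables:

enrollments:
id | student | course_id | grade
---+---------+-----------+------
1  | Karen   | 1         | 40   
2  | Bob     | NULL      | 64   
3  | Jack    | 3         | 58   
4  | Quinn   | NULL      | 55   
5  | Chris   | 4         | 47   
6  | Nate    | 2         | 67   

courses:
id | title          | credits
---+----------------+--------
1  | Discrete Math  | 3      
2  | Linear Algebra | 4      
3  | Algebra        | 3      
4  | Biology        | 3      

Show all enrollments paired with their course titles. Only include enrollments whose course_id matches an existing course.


INNER JOIN keeps only enrollments rows whose course_id matches an id in courses. Walk through each enrollment:
  - enrollment 1 (Karen): course_id=1 -> matches Discrete Math
  - enrollment 2 (Bob): course_id=NULL, no match -> dropped
  - enrollment 3 (Jack): course_id=3 -> matches Algebra
  - enrollment 4 (Quinn): course_id=NULL, no match -> dropped
  - enrollment 5 (Chris): course_id=4 -> matches Biology
  - enrollment 6 (Nate): course_id=2 -> matches Linear Algebra
So 2 of 6 rows are dropped.

SQL:
SELECT a.student, b.title AS course
FROM enrollments a
INNER JOIN courses b ON a.course_id = b.id

Result:
student | course        
--------+---------------
Karen   | Discrete Math 
Jack    | Algebra       
Chris   | Biology       
Nate    | Linear Algebra


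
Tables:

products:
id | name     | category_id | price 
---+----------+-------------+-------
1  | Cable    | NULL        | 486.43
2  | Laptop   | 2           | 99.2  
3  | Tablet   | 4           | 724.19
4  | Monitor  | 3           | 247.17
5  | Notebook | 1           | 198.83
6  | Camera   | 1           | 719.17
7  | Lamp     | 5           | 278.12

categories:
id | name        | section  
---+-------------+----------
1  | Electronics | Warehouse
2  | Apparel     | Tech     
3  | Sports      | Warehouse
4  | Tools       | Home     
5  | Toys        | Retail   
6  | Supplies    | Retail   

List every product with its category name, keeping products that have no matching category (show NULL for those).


LEFT JOIN keeps every row from products (the left table); where category_id has no match in categories, the category columns become NULL. Walk through each product:
  - product 1 (Cable): category_id=NULL, no match -> kept with NULL
  - product 2 (Laptop): category_id=2 -> matches Apparel
  - product 3 (Tablet): category_id=4 -> matches Tools
  - product 4 (Monitor): category_id=3 -> matches Sports
  - product 5 (Notebook): category_id=1 -> matches Electronics
  - product 6 (Camera): category_id=1 -> matches Electronics
  - product 7 (Lamp): category_id=5 -> matches Toys
All 7 rows appear; 1 has NULL category.

SQL:
SELECT a.name, b.name AS category
FROM products a
LEFT JOIN categories b ON a.category_id = b.id

Result:
name     | category   
---------+------------
Cable    | NULL       
Laptop   | Apparel    
Tablet   | Tools      
Monitor  | Sports     
Notebook | Electronics
Camera   | Electronics
Lamp     | Toys       


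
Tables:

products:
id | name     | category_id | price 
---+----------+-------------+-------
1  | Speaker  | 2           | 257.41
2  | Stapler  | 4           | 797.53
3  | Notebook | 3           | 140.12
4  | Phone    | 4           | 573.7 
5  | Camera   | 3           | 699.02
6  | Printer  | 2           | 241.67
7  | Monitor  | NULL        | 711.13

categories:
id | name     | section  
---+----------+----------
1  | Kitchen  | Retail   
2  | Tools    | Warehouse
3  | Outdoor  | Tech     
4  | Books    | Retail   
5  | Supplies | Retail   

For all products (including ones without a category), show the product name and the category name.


LEFT JOIN keeps every row from products (the left table); where category_id has no match in categories, the category columns become NULL. Walk through each product:
  - product 1 (Speaker): category_id=2 -> matches Tools
  - product 2 (Stapler): category_id=4 -> matches Books
  - product 3 (Notebook): category_id=3 -> matches Outdoor
  - product 4 (Phone): category_id=4 -> matches Books
  - product 5 (Camera): category_id=3 -> matches Outdoor
  - product 6 (Printer): category_id=2 -> matches Tools
  - product 7 (Monitor): category_id=NULL, no match -> kept with NULL
All 7 rows appear; 1 has NULL category.

SQL:
SELECT a.name, b.name AS category
FROM products a
LEFT JOIN categories b ON a.category_id = b.id

Result:
name     | category
---------+---------
Speaker  | Tools   
Stapler  | Books   
Notebook | Outdoor 
Phone    | Books   
Camera   | Outdoor 
Printer  | Tools   
Monitor  | NULL    


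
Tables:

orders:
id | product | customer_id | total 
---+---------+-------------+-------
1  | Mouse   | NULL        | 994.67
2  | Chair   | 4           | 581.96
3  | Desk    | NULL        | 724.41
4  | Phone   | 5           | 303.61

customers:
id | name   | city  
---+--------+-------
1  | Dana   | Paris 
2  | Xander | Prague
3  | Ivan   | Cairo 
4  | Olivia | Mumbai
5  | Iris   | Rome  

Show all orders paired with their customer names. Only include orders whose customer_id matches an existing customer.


INNER JOIN keeps only orders rows whose customer_id matches an id in customers. Walk through each order:
  - order 1 (Mouse): customer_id=NULL, no match -> dropped
  - order 2 (Chair): customer_id=4 -> matches Olivia
  - order 3 (Desk): customer_id=NULL, no match -> dropped
  - order 4 (Phone): customer_id=5 -> matches Iris
So 2 of 4 rows are dropped.

SQL:
SELECT a.product, b.name AS customer
FROM orders a
INNER JOIN customers b ON a.customer_id = b.id

Result:
product | customer
--------+---------
Chair   | Olivia  
Phone   | Iris    


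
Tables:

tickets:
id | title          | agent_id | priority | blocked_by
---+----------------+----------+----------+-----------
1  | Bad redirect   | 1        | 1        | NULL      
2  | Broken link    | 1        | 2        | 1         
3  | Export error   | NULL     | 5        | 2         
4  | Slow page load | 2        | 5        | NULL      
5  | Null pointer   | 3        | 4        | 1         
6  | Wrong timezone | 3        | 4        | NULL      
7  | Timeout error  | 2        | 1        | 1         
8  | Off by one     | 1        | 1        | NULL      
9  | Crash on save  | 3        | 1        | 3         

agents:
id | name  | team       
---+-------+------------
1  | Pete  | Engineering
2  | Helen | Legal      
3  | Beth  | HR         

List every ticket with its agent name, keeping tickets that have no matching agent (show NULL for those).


LEFT JOIN keeps every row from tickets (the left table); where agent_id has no match in agents, the agent columns become NULL. Walk through each ticket:
  - ticket 1 (Bad redirect): agent_id=1 -> matches Pete
  - ticket 2 (Broken link): agent_id=1 -> matches Pete
  - ticket 3 (Export error): agent_id=NULL, no match -> kept with NULL
  - ticket 4 (Slow page load): agent_id=2 -> matches Helen
  - ticket 5 (Null pointer): agent_id=3 -> matches Beth
  - ticket 6 (Wrong timezone): agent_id=3 -> matches Beth
  - ticket 7 (Timeout error): agent_id=2 -> matches Helen
  - ticket 8 (Off by one): agent_id=1 -> matches Pete
  - ticket 9 (Crash on save): agent_id=3 -> matches Beth
All 9 rows appear; 1 has NULL agent.

SQL:
SELECT a.title, b.name AS agent
FROM tickets a
LEFT JOIN agents b ON a.agent_id = b.id

Result:
title          | agent
---------------+------
Bad redirect   | Pete 
Broken link    | Pete 
Export error   | NULL 
Slow page load | Helen
Null pointer   | Beth 
Wrong timezone | Beth 
Timeout error  | Helen
Off by one     | Pete 
Crash on save  | Beth 


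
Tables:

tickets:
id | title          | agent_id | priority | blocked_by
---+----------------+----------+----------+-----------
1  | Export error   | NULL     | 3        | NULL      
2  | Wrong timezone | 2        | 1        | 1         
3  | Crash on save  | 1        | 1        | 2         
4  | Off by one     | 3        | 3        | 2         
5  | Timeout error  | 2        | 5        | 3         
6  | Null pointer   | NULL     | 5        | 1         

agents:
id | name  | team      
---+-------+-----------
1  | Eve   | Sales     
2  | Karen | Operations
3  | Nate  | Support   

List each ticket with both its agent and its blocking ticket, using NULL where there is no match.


Two LEFT JOINs from the same base table tickets: one to agents via agent_id, one to tickets itself via blocked_by. Both are LEFT so every ticket is preserved.
Match against agents:
  - ticket 1 (Export error): agent_id=NULL, no match -> kept with NULL
  - ticket 2 (Wrong timezone): agent_id=2 -> matches Karen
  - ticket 3 (Crash on save): agent_id=1 -> matches Eve
  - ticket 4 (Off by one): agent_id=3 -> matches Nate
  - ticket 5 (Timeout error): agent_id=2 -> matches Karen
  - ticket 6 (Null pointer): agent_id=NULL, no match -> kept with NULL
Match against tickets (self):
  - ticket 1 (Export error): blocked_by=NULL -> NULL
  - ticket 2 (Wrong timezone): blocked_by=1 -> Export error
  - ticket 3 (Crash on save): blocked_by=2 -> Wrong timezone
  - ticket 4 (Off by one): blocked_by=2 -> Wrong timezone
  - ticket 5 (Timeout error): blocked_by=3 -> Crash on save
  - ticket 6 (Null pointer): blocked_by=1 -> Export error

SQL:
SELECT a.title, b.name AS agent, c.title AS blocked_by
FROM tickets a
LEFT JOIN agents b ON a.agent_id = b.id
LEFT JOIN tickets c ON a.blocked_by = c.id

Result:
title          | agent | blocked_by    
---------------+-------+---------------
Export error   | NULL  | NULL          
Wrong timezone | Karen | Export error  
Crash on save  | Eve   | Wrong timezone
Off by one     | Nate  | Wrong timezone
Timeout error  | Karen | Crash on save 
Null pointer   | NULL  | Export error  


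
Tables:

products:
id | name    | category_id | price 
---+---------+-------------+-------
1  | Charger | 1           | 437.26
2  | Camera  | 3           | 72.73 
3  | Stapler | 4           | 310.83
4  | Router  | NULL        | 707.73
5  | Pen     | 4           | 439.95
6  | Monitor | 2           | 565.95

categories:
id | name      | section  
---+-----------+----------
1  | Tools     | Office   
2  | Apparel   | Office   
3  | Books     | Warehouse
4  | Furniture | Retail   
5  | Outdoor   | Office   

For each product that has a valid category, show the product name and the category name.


INNER JOIN keeps only products rows whose category_id matches an id in categories. Walk through each product:
  - product 1 (Charger): category_id=1 -> matches Tools
  - product 2 (Camera): category_id=3 -> matches Books
  - product 3 (Stapler): category_id=4 -> matches Furniture
  - product 4 (Router): category_id=NULL, no match -> dropped
  - product 5 (Pen): category_id=4 -> matches Furniture
  - product 6 (Monitor): category_id=2 -> matches Apparel
So 1 of 6 rows is dropped.

SQL:
SELECT a.name, b.name AS category
FROM products a
INNER JOIN categories b ON a.category_id = b.id

Result:
name    | category 
--------+----------
Charger | Tools    
Camera  | Books    
Stapler | Furniture
Pen     | Furniture
Monitor | Apparel  


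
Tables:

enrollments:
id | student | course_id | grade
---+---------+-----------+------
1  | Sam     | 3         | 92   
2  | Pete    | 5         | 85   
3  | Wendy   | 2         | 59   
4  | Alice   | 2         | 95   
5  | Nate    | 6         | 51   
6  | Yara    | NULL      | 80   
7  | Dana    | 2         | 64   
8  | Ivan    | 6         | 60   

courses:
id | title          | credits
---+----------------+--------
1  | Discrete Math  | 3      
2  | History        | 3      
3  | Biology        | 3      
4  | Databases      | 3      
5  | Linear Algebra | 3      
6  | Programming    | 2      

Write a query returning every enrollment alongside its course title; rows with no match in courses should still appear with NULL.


LEFT JOIN keeps every row from enrollments (the left table); where course_id has no match in courses, the course columns become NULL. Walk through each enrollment:
  - enrollment 1 (Sam): course_id=3 -> matches Biology
  - enrollment 2 (Pete): course_id=5 -> matches Linear Algebra
  - enrollment 3 (Wendy): course_id=2 -> matches History
  - enrollment 4 (Alice): course_id=2 -> matches History
  - enrollment 5 (Nate): course_id=6 -> matches Programming
  - enrollment 6 (Yara): course_id=NULL, no match -> kept with NULL
  - enrollment 7 (Dana): course_id=2 -> matches History
  - enrollment 8 (Ivan): course_id=6 -> matches Programming
All 8 rows appear; 1 has NULL course.

SQL:
SELECT a.student, b.title AS course
FROM enrollments a
LEFT JOIN courses b ON a.course_id = b.id

Result:
student | course        
--------+---------------
Sam     | Biology       
Pete    | Linear Algebra
Wendy   | History       
Alice   | History       
Nate    | Programming   
Yara    | NULL          
Dana    | History       
Ivan    | Programming   


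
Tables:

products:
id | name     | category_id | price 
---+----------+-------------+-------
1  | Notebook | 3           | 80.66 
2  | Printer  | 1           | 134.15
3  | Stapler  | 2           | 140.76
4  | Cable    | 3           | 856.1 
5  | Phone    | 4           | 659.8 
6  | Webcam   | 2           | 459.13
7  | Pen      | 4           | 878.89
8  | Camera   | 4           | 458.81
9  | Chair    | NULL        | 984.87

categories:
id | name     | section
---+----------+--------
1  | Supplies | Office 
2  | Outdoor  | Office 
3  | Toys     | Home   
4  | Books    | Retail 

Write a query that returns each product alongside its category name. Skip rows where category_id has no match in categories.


INNER JOIN keeps only products rows whose category_id matches an id in categories. Walk through each product:
  - product 1 (Notebook): category_id=3 -> matches Toys
  - product 2 (Printer): category_id=1 -> matches Supplies
  - product 3 (Stapler): category_id=2 -> matches Outdoor
  - product 4 (Cable): category_id=3 -> matches Toys
  - product 5 (Phone): category_id=4 -> matches Books
  - product 6 (Webcam): category_id=2 -> matches Outdoor
  - product 7 (Pen): category_id=4 -> matches Books
  - product 8 (Camera): category_id=4 -> matches Books
  - product 9 (Chair): category_id=NULL, no match -> dropped
So 1 of 9 rows is dropped.

SQL:
SELECT a.name, b.name AS category
FROM products a
INNER JOIN categories b ON a.category_id = b.id

Result:
name     | category
---------+---------
Notebook | Toys    
Printer  | Supplies
Stapler  | Outdoor 
Cable    | Toys    
Phone    | Books   
Webcam   | Outdoor 
Pen      | Books   
Camera   | Books   


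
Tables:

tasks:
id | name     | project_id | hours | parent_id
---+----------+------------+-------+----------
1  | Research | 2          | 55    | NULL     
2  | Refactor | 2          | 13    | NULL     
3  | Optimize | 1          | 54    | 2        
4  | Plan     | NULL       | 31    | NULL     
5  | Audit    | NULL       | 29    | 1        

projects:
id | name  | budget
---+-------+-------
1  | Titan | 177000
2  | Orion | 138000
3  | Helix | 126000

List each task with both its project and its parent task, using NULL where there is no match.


Two LEFT JOINs from the same base table tasks: one to projects via project_id, one to tasks itself via parent_id. Both are LEFT so every task is preserved.
Match against projects:
  - task 1 (Research): project_id=2 -> matches Orion
  - task 2 (Refactor): project_id=2 -> matches Orion
  - task 3 (Optimize): project_id=1 -> matches Titan
  - task 4 (Plan): project_id=NULL, no match -> kept with NULL
  - task 5 (Audit): project_id=NULL, no match -> kept with NULL
Match against tasks (self):
  - task 1 (Research): parent_id=NULL -> NULL
  - task 2 (Refactor): parent_id=NULL -> NULL
  - task 3 (Optimize): parent_id=2 -> Refactor
  - task 4 (Plan): parent_id=NULL -> NULL
  - task 5 (Audit): parent_id=1 -> Research

SQL:
SELECT a.name, b.name AS project, c.name AS parent
FROM tasks a
LEFT JOIN projects b ON a.project_id = b.id
LEFT JOIN tasks c ON a.parent_id = c.id

Result:
name     | project | parent  
---------+---------+---------
Research | Orion   | NULL    
Refactor | Orion   | NULL    
Optimize | Titan   | Refactor
Plan     | NULL    | NULL    
Audit    | NULL    | Research


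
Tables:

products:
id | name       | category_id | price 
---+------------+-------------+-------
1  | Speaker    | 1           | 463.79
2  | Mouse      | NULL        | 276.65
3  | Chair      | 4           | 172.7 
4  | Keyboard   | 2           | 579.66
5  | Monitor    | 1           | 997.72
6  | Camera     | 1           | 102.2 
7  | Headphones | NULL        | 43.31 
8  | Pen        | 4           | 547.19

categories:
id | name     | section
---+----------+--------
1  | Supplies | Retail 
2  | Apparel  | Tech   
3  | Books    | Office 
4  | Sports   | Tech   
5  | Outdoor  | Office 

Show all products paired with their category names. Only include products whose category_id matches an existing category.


INNER JOIN keeps only products rows whose category_id matches an id in categories. Walk through each product:
  - product 1 (Speaker): category_id=1 -> matches Supplies
  - product 2 (Mouse): category_id=NULL, no match -> dropped
  - product 3 (Chair): category_id=4 -> matches Sports
  - product 4 (Keyboard): category_id=2 -> matches Apparel
  - product 5 (Monitor): category_id=1 -> matches Supplies
  - product 6 (Camera): category_id=1 -> matches Supplies
  - product 7 (Headphones): category_id=NULL, no match -> dropped
  - product 8 (Pen): category_id=4 -> matches Sports
So 2 of 8 rows are dropped.

SQL:
SELECT a.name, b.name AS category
FROM products a
INNER JOIN categories b ON a.category_id = b.id

Result:
name     | category
---------+---------
Speaker  | Supplies
Chair    | Sports  
Keyboard | Apparel 
Monitor  | Supplies
Camera   | Supplies
Pen      | Sports  


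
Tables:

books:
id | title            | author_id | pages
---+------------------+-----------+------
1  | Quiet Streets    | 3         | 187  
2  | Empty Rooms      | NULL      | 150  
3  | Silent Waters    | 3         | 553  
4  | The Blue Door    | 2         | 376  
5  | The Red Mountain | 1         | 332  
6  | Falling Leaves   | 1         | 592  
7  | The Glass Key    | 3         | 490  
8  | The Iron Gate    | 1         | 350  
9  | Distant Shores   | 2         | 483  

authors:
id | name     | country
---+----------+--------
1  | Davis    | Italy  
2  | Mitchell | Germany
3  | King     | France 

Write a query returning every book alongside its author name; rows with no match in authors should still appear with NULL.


LEFT JOIN keeps every row from books (the left table); where author_id has no match in authors, the author columns become NULL. Walk through each book:
  - book 1 (Quiet Streets): author_id=3 -> matches King
  - book 2 (Empty Rooms): author_id=NULL, no match -> kept with NULL
  - book 3 (Silent Waters): author_id=3 -> matches King
  - book 4 (The Blue Door): author_id=2 -> matches Mitchell
  - book 5 (The Red Mountain): author_id=1 -> matches Davis
  - book 6 (Falling Leaves): author_id=1 -> matches Davis
  - book 7 (The Glass Key): author_id=3 -> matches King
  - book 8 (The Iron Gate): author_id=1 -> matches Davis
  - book 9 (Distant Shores): author_id=2 -> matches Mitchell
All 9 rows appear; 1 has NULL author.

SQL:
SELECT a.title, b.name AS author
FROM books a
LEFT JOIN authors b ON a.author_id = b.id

Result:
title            | author  
-----------------+---------
Quiet Streets    | King    
Empty Rooms      | NULL    
Silent Waters    | King    
The Blue Door    | Mitchell
The Red Mountain | Davis   
Falling Leaves   | Davis   
The Glass Key    | King    
The Iron Gate    | Davis   
Distant Shores   | Mitchell


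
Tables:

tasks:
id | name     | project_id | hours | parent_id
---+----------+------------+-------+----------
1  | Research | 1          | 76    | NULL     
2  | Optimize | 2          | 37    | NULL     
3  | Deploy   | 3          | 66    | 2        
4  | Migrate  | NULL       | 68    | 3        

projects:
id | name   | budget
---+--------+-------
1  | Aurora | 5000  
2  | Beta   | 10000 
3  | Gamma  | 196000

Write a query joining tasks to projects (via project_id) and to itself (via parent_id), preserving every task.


Two LEFT JOINs from the same base table tasks: one to projects via project_id, one to tasks itself via parent_id. Both are LEFT so every task is preserved.
Match against projects:
  - task 1 (Research): project_id=1 -> matches Aurora
  - task 2 (Optimize): project_id=2 -> matches Beta
  - task 3 (Deploy): project_id=3 -> matches Gamma
  - task 4 (Migrate): project_id=NULL, no match -> kept with NULL
Match against tasks (self):
  - task 1 (Research): parent_id=NULL -> NULL
  - task 2 (Optimize): parent_id=NULL -> NULL
  - task 3 (Deploy): parent_id=2 -> Optimize
  - task 4 (Migrate): parent_id=3 -> Deploy

SQL:
SELECT a.name, b.name AS project, c.name AS parent
FROM tasks a
LEFT JOIN projects b ON a.project_id = b.id
LEFT JOIN tasks c ON a.parent_id = c.id

Result:
name     | project | parent  
---------+---------+---------
Research | Aurora  | NULL    
Optimize | Beta    | NULL    
Deploy   | Gamma   | Optimize
Migrate  | NULL    | Deploy  


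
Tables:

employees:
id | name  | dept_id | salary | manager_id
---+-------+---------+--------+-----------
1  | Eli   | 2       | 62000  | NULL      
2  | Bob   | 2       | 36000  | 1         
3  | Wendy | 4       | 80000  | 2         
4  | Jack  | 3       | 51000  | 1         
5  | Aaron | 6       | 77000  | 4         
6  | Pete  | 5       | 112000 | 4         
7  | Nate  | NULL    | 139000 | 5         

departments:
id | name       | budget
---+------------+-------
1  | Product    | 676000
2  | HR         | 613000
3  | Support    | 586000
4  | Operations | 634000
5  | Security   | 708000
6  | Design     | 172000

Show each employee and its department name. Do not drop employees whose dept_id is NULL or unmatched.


LEFT JOIN keeps every row from employees (the left table); where dept_id has no match in departments, the department columns become NULL. Walk through each employee:
  - employee 1 (Eli): dept_id=2 -> matches HR
  - employee 2 (Bob): dept_id=2 -> matches HR
  - employee 3 (Wendy): dept_id=4 -> matches Operations
  - employee 4 (Jack): dept_id=3 -> matches Support
  - employee 5 (Aaron): dept_id=6 -> matches Design
  - employee 6 (Pete): dept_id=5 -> matches Security
  - employee 7 (Nate): dept_id=NULL, no match -> kept with NULL
All 7 rows appear; 1 has NULL department.

SQL:
SELECT a.name, b.name AS department
FROM employees a
LEFT JOIN departments b ON a.dept_id = b.id

Result:
name  | department
------+-----------
Eli   | HR        
Bob   | HR        
Wendy | Operations
Jack  | Support   
Aaron | Design    
Pete  | Security  
Nate  | NULL      


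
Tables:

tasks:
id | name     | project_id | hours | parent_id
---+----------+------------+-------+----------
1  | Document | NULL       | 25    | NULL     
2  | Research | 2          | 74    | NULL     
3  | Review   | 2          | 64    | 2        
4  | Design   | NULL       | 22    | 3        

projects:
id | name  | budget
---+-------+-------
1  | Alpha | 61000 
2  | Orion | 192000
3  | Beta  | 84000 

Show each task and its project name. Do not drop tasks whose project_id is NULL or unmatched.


LEFT JOIN keeps every row from tasks (the left table); where project_id has no match in projects, the project columns become NULL. Walk through each task:
  - task 1 (Document): project_id=NULL, no match -> kept with NULL
  - task 2 (Research): project_id=2 -> matches Orion
  - task 3 (Review): project_id=2 -> matches Orion
  - task 4 (Design): project_id=NULL, no match -> kept with NULL
All 4 rows appear; 2 have NULL project.

SQL:
SELECT a.name, b.name AS project
FROM tasks a
LEFT JOIN projects b ON a.project_id = b.id

Result:
name     | project
---------+--------
Document | NULL   
Research | Orion  
Review   | Orion  
Design   | NULL   


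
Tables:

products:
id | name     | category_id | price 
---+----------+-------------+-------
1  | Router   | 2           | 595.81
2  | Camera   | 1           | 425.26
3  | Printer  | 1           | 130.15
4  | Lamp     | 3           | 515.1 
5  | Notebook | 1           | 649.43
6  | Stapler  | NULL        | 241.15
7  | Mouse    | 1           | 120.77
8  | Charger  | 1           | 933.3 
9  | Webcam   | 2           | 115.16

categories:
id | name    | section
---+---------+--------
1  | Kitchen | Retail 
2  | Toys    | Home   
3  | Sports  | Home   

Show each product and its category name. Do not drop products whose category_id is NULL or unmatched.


LEFT JOIN keeps every row from products (the left table); where category_id has no match in categories, the category columns become NULL. Walk through each product:
  - product 1 (Router): category_id=2 -> matches Toys
  - product 2 (Camera): category_id=1 -> matches Kitchen
  - product 3 (Printer): category_id=1 -> matches Kitchen
  - product 4 (Lamp): category_id=3 -> matches Sports
  - product 5 (Notebook): category_id=1 -> matches Kitchen
  - product 6 (Stapler): category_id=NULL, no match -> kept with NULL
  - product 7 (Mouse): category_id=1 -> matches Kitchen
  - product 8 (Charger): category_id=1 -> matches Kitchen
  - product 9 (Webcam): category_id=2 -> matches Toys
All 9 rows appear; 1 has NULL category.

SQL:
SELECT a.name, b.name AS category
FROM products a
LEFT JOIN categories b ON a.category_id = b.id

Result:
name     | category
---------+---------
Router   | Toys    
Camera   | Kitchen 
Printer  | Kitchen 
Lamp     | Sports  
Notebook | Kitchen 
Stapler  | NULL    
Mouse    | Kitchen 
Charger  | Kitchen 
Webcam   | Toys    


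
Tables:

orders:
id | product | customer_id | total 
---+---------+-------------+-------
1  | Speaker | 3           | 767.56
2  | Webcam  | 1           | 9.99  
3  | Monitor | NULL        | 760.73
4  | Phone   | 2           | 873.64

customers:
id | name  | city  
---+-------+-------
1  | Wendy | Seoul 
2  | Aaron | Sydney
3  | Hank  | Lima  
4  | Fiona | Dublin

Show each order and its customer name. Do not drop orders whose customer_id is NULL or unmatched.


LEFT JOIN keeps every row from orders (the left table); where customer_id has no match in customers, the customer columns become NULL. Walk through each order:
  - order 1 (Speaker): customer_id=3 -> matches Hank
  - order 2 (Webcam): customer_id=1 -> matches Wendy
  - order 3 (Monitor): customer_id=NULL, no match -> kept with NULL
  - order 4 (Phone): customer_id=2 -> matches Aaron
All 4 rows appear; 1 has NULL customer.

SQL:
SELECT a.product, b.name AS customer
FROM orders a
LEFT JOIN customers b ON a.customer_id = b.id

Result:
product | customer
--------+---------
Speaker | Hank    
Webcam  | Wendy   
Monitor | NULL    
Phone   | Aaron   


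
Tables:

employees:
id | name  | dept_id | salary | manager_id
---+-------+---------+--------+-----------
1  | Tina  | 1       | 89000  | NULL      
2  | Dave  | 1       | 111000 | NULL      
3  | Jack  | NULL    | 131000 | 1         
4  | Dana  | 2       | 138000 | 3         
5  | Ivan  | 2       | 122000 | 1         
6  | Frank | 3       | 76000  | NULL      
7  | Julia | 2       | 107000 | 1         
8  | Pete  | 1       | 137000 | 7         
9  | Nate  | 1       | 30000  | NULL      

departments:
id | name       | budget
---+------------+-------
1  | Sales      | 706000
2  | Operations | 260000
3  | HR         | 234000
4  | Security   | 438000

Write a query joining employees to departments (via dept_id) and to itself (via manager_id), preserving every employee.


Two LEFT JOINs from the same base table employees: one to departments via dept_id, one to employees itself via manager_id. Both are LEFT so every employee is preserved.
Match against departments:
  - employee 1 (Tina): dept_id=1 -> matches Sales
  - employee 2 (Dave): dept_id=1 -> matches Sales
  - employee 3 (Jack): dept_id=NULL, no match -> kept with NULL
  - employee 4 (Dana): dept_id=2 -> matches Operations
  - employee 5 (Ivan): dept_id=2 -> matches Operations
  - employee 6 (Frank): dept_id=3 -> matches HR
  - employee 7 (Julia): dept_id=2 -> matches Operations
  - employee 8 (Pete): dept_id=1 -> matches Sales
  - employee 9 (Nate): dept_id=1 -> matches Sales
Match against employees (self):
  - employee 1 (Tina): manager_id=NULL -> NULL
  - employee 2 (Dave): manager_id=NULL -> NULL
  - employee 3 (Jack): manager_id=1 -> Tina
  - employee 4 (Dana): manager_id=3 -> Jack
  - employee 5 (Ivan): manager_id=1 -> Tina
  - employee 6 (Frank): manager_id=NULL -> NULL
  - employee 7 (Julia): manager_id=1 -> Tina
  - employee 8 (Pete): manager_id=7 -> Julia
  - employee 9 (Nate): manager_id=NULL -> NULL

SQL:
SELECT a.name, b.name AS department, c.name AS manager
FROM employees a
LEFT JOIN departments b ON a.dept_id = b.id
LEFT JOIN employees c ON a.manager_id = c.id

Result:
name  | department | manager
------+------------+--------
Tina  | Sales      | NULL   
Dave  | Sales      | NULL   
Jack  | NULL       | Tina   
Dana  | Operations | Jack   
Ivan  | Operations | Tina   
Frank | HR         | NULL   
Julia | Operations | Tina   
Pete  | Sales      | Julia  
Nate  | Sales      | NULL   


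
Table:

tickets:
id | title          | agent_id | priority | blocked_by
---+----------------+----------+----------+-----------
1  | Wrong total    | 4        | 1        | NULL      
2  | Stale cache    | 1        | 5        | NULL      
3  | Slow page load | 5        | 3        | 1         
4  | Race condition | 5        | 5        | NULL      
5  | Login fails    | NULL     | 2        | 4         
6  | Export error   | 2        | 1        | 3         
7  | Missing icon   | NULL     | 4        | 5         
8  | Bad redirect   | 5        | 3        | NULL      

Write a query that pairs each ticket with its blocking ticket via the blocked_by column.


This is a self-join: tickets is joined to a second copy of itself, matching each row's blocked_by to another row's id. Use LEFT JOIN so rows with blocked_by=NULL are kept.
  - ticket 1 (Wrong total): blocked_by=NULL -> NULL
  - ticket 2 (Stale cache): blocked_by=NULL -> NULL
  - ticket 3 (Slow page load): blocked_by=1 -> Wrong total
  - ticket 4 (Race condition): blocked_by=NULL -> NULL
  - ticket 5 (Login fails): blocked_by=4 -> Race condition
  - ticket 6 (Export error): blocked_by=3 -> Slow page load
  - ticket 7 (Missing icon): blocked_by=5 -> Login fails
  - ticket 8 (Bad redirect): blocked_by=NULL -> NULL

SQL:
SELECT a.title AS item, b.title AS blocked_by
FROM tickets a
LEFT JOIN tickets b ON a.blocked_by = b.id

Result:
item           | blocked_by    
---------------+---------------
Wrong total    | NULL          
Stale cache    | NULL          
Slow page load | Wrong total   
Race condition | NULL          
Login fails    | Race condition
Export error   | Slow page load
Missing icon   | Login fails   
Bad redirect   | NULL          


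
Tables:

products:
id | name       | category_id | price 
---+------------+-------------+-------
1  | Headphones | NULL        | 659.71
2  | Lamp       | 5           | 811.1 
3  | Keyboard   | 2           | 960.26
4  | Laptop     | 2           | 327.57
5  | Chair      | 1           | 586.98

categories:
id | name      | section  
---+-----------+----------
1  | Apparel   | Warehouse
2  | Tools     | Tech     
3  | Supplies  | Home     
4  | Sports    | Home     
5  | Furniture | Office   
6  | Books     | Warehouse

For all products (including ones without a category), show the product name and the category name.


LEFT JOIN keeps every row from products (the left table); where category_id has no match in categories, the category columns become NULL. Walk through each product:
  - product 1 (Headphones): category_id=NULL, no match -> kept with NULL
  - product 2 (Lamp): category_id=5 -> matches Furniture
  - product 3 (Keyboard): category_id=2 -> matches Tools
  - product 4 (Laptop): category_id=2 -> matches Tools
  - product 5 (Chair): category_id=1 -> matches Apparel
All 5 rows appear; 1 has NULL category.

SQL:
SELECT a.name, b.name AS category
FROM products a
LEFT JOIN categories b ON a.category_id = b.id

Result:
name       | category 
-----------+----------
Headphones | NULL     
Lamp       | Furniture
Keyboard   | Tools    
Laptop     | Tools    
Chair      | Apparel  


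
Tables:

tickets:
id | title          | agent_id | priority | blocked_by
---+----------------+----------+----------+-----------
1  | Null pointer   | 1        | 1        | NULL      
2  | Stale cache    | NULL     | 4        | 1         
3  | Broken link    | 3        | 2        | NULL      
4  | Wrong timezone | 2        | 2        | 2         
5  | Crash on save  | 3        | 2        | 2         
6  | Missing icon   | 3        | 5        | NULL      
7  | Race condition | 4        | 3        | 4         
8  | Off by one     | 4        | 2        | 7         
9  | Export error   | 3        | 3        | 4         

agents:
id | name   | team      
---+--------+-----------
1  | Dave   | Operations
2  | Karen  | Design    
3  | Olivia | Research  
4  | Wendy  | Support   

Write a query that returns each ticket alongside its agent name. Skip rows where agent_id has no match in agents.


INNER JOIN keeps only tickets rows whose agent_id matches an id in agents. Walk through each ticket:
  - ticket 1 (Null pointer): agent_id=1 -> matches Dave
  - ticket 2 (Stale cache): agent_id=NULL, no match -> dropped
  - ticket 3 (Broken link): agent_id=3 -> matches Olivia
  - ticket 4 (Wrong timezone): agent_id=2 -> matches Karen
  - ticket 5 (Crash on save): agent_id=3 -> matches Olivia
  - ticket 6 (Missing icon): agent_id=3 -> matches Olivia
  - ticket 7 (Race condition): agent_id=4 -> matches Wendy
  - ticket 8 (Off by one): agent_id=4 -> matches Wendy
  - ticket 9 (Export error): agent_id=3 -> matches Olivia
So 1 of 9 rows is dropped.

SQL:
SELECT a.title, b.name AS agent
FROM tickets a
INNER JOIN agents b ON a.agent_id = b.id

Result:
title          | agent 
---------------+-------
Null pointer   | Dave  
Broken link    | Olivia
Wrong timezone | Karen 
Crash on save  | Olivia
Missing icon   | Olivia
Race condition | Wendy 
Off by one     | Wendy 
Export error   | Olivia


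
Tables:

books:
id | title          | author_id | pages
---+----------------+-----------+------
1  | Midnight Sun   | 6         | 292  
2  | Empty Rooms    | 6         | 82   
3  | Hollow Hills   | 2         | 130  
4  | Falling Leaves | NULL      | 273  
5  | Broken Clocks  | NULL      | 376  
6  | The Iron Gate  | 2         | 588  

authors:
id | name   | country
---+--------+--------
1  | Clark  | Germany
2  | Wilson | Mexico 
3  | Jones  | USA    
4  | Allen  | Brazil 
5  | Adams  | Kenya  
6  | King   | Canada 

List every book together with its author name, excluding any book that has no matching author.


INNER JOIN keeps only books rows whose author_id matches an id in authors. Walk through each book:
  - book 1 (Midnight Sun): author_id=6 -> matches King
  - book 2 (Empty Rooms): author_id=6 -> matches King
  - book 3 (Hollow Hills): author_id=2 -> matches Wilson
  - book 4 (Falling Leaves): author_id=NULL, no match -> dropped
  - book 5 (Broken Clocks): author_id=NULL, no match -> dropped
  - book 6 (The Iron Gate): author_id=2 -> matches Wilson
So 2 of 6 rows are dropped.

SQL:
SELECT a.title, b.name AS author
FROM books a
INNER JOIN authors b ON a.author_id = b.id

Result:
title         | author
--------------+-------
Midnight Sun  | King  
Empty Rooms   | King  
Hollow Hills  | Wilson
The Iron Gate | Wilson


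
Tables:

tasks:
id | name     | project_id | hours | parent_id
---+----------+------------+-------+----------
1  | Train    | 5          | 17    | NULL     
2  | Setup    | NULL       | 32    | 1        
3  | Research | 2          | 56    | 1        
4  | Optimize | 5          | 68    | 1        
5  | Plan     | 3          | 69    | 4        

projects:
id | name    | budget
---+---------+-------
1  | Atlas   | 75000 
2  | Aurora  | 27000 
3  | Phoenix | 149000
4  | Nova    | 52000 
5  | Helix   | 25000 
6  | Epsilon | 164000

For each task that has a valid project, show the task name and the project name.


INNER JOIN keeps only tasks rows whose project_id matches an id in projects. Walk through each task:
  - task 1 (Train): project_id=5 -> matches Helix
  - task 2 (Setup): project_id=NULL, no match -> dropped
  - task 3 (Research): project_id=2 -> matches Aurora
  - task 4 (Optimize): project_id=5 -> matches Helix
  - task 5 (Plan): project_id=3 -> matches Phoenix
So 1 of 5 rows is dropped.

SQL:
SELECT a.name, b.name AS project
FROM tasks a
INNER JOIN projects b ON a.project_id = b.id

Result:
name     | project
---------+--------
Train    | Helix  
Research | Aurora 
Optimize | Helix  
Plan     | Phoenix


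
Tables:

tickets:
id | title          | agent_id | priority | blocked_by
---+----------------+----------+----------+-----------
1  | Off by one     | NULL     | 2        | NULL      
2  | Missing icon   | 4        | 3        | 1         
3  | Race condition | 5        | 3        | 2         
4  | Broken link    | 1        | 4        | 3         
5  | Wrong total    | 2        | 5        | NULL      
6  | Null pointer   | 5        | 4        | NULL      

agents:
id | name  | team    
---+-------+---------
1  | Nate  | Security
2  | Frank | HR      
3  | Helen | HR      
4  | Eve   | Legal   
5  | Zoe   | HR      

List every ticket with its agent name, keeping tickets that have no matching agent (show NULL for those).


LEFT JOIN keeps every row from tickets (the left table); where agent_id has no match in agents, the agent columns become NULL. Walk through each ticket:
  - ticket 1 (Off by one): agent_id=NULL, no match -> kept with NULL
  - ticket 2 (Missing icon): agent_id=4 -> matches Eve
  - ticket 3 (Race condition): agent_id=5 -> matches Zoe
  - ticket 4 (Broken link): agent_id=1 -> matches Nate
  - ticket 5 (Wrong total): agent_id=2 -> matches Frank
  - ticket 6 (Null pointer): agent_id=5 -> matches Zoe
All 6 rows appear; 1 has NULL agent.

SQL:
SELECT a.title, b.name AS agent
FROM tickets a
LEFT JOIN agents b ON a.agent_id = b.id

Result:
title          | agent
---------------+------
Off by one     | NULL 
Missing icon   | Eve  
Race condition | Zoe  
Broken link    | Nate 
Wrong total    | Frank
Null pointer   | Zoe  


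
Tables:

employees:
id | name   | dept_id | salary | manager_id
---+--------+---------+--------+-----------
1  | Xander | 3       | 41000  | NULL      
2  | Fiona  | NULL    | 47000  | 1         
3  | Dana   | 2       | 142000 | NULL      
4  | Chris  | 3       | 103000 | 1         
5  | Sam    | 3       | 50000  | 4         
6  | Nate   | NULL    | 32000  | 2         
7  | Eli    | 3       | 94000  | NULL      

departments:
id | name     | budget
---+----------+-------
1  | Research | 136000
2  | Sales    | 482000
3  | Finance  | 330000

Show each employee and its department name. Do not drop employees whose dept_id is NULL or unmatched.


LEFT JOIN keeps every row from employees (the left table); where dept_id has no match in departments, the department columns become NULL. Walk through each employee:
  - employee 1 (Xander): dept_id=3 -> matches Finance
  - employee 2 (Fiona): dept_id=NULL, no match -> kept with NULL
  - employee 3 (Dana): dept_id=2 -> matches Sales
  - employee 4 (Chris): dept_id=3 -> matches Finance
  - employee 5 (Sam): dept_id=3 -> matches Finance
  - employee 6 (Nate): dept_id=NULL, no match -> kept with NULL
  - employee 7 (Eli): dept_id=3 -> matches Finance
All 7 rows appear; 2 have NULL department.

SQL:
SELECT a.name, b.name AS department
FROM employees a
LEFT JOIN departments b ON a.dept_id = b.id

Result:
name   | department
-------+-----------
Xander | Finance   
Fiona  | NULL      
Dana   | Sales     
Chris  | Finance   
Sam    | Finance   
Nate   | NULL      
Eli    | Finance   


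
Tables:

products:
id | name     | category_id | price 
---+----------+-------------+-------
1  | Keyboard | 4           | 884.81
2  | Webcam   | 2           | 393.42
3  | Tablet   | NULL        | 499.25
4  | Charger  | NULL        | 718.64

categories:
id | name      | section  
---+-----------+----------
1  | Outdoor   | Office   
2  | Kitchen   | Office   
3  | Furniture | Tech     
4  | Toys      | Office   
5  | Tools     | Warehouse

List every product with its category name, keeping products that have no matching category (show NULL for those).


LEFT JOIN keeps every row from products (the left table); where category_id has no match in categories, the category columns become NULL. Walk through each product:
  - product 1 (Keyboard): category_id=4 -> matches Toys
  - product 2 (Webcam): category_id=2 -> matches Kitchen
  - product 3 (Tablet): category_id=NULL, no match -> kept with NULL
  - product 4 (Charger): category_id=NULL, no match -> kept with NULL
All 4 rows appear; 2 have NULL category.

SQL:
SELECT a.name, b.name AS category
FROM products a
LEFT JOIN categories b ON a.category_id = b.id

Result:
name     | category
---------+---------
Keyboard | Toys    
Webcam   | Kitchen 
Tablet   | NULL    
Charger  | NULL    
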